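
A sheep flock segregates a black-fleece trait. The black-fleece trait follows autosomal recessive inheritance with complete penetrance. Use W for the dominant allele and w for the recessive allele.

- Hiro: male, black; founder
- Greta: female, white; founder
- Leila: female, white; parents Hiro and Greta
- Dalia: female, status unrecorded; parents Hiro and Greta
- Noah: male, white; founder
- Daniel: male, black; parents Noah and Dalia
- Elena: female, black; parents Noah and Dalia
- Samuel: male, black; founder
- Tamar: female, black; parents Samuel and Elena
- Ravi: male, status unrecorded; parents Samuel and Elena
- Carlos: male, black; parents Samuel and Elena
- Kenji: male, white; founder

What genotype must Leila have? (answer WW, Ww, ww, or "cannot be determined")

Ww

From phenotype alone, Leila is WW or Ww.
Leila is white so carries W and received w from Hiro (ww), so Leila is Ww.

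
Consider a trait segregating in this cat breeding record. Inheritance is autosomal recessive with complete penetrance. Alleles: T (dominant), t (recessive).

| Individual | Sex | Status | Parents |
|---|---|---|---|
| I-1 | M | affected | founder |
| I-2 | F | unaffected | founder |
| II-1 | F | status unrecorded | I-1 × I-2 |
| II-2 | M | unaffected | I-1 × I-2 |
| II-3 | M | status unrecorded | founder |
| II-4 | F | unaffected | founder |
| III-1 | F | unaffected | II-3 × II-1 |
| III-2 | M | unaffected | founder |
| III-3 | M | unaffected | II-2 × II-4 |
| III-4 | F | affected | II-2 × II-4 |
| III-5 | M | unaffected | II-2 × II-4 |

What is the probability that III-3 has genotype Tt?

II-2 is unaffected so carries T and received t from I-1 (tt), so II-2 is Tt.
II-4 is unaffected so carries T and passed t to III-4 (tt), so II-4 is Tt.
Their cross gives offspring ratios 1/4 TT : 1/2 Tt : 1/4 tt. Conditioning on III-3 being unaffected, P(Tt) = 1/2 / 3/4 = 2/3.

2/3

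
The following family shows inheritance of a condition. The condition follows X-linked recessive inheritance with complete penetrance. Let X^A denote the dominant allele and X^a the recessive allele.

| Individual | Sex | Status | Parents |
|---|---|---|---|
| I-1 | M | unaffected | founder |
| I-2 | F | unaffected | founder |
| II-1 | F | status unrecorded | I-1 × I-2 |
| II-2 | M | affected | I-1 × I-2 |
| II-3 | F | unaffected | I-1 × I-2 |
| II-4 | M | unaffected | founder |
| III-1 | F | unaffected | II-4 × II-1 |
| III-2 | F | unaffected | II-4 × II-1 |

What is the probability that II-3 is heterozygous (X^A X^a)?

I-1 is unaffected, so I-1 is X^A Y.
I-2 is unaffected so carries A and passed a to II-2 (X^a Y), so I-2 is X^A X^a.
Their cross gives offspring ratios 1/2 X^A X^A : 1/2 X^A X^a. Conditioning on II-3 being unaffected, P(X^A X^a) = 1/2 / 1 = 1/2.

1/2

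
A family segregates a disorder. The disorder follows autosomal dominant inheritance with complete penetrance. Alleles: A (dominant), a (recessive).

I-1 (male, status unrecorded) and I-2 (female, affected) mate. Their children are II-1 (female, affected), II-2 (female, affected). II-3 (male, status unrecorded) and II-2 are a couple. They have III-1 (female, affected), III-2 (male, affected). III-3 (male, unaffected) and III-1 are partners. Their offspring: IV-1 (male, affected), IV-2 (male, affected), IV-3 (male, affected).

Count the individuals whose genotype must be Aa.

Obligate heterozygotes: IV-1 is affected so carries A and received a from III-3 (aa), so IV-1 is Aa; IV-2 is affected so carries A and received a from III-3 (aa), so IV-2 is Aa; IV-3 is affected so carries A and received a from III-3 (aa), so IV-3 is Aa.
Every other individual is either homozygous by phenotype or has at least one consistent homozygous assignment, so the count is 3.

3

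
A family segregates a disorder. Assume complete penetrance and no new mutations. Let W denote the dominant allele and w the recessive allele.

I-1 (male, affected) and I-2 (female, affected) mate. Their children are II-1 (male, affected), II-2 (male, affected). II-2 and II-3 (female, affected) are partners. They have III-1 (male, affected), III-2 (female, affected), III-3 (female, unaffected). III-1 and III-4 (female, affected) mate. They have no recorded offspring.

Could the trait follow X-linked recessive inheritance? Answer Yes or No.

Under X-linked recessive, III-3 (unaffected, female) cannot arise from II-2 (affected) × II-3 (affected).

No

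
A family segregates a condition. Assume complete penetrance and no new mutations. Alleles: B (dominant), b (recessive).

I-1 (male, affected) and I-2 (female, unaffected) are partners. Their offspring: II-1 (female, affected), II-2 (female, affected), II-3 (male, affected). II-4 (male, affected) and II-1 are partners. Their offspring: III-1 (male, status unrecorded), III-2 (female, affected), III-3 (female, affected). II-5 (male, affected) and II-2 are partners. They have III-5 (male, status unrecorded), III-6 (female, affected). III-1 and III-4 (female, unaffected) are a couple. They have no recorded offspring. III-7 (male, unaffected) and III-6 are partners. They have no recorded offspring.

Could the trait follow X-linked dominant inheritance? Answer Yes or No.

No

Under X-linked dominant, II-3 (affected, male) cannot arise from I-1 (affected) × I-2 (unaffected).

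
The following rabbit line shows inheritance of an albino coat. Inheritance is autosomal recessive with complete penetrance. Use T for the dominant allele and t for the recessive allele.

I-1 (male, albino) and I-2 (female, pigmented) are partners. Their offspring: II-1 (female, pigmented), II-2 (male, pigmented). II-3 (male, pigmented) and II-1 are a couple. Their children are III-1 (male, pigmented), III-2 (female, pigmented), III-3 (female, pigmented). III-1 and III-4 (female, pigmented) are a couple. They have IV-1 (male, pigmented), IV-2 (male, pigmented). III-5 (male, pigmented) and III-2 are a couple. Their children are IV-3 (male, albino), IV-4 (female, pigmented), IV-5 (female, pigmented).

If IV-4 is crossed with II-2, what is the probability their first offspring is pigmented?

5/6

III-5 is pigmented so carries T and passed t to IV-3 (tt), so III-5 is Tt.
III-2 is pigmented so carries T and passed t to IV-3 (tt), so III-2 is Tt.
IV-4 is a pigmented offspring of III-5 (Tt) × III-2 (Tt), whose cross gives 1/4 TT : 1/2 Tt : 1/4 tt; conditioning on being pigmented, IV-4 is TT with probability 1/3, Tt with probability 2/3.
II-2 is pigmented so carries T and received t from I-1 (tt), so II-2 is Tt.
Summing over parental genotype combinations, P(offspring is pigmented) = 1/3·1 + 2/3·3/4 = 5/6.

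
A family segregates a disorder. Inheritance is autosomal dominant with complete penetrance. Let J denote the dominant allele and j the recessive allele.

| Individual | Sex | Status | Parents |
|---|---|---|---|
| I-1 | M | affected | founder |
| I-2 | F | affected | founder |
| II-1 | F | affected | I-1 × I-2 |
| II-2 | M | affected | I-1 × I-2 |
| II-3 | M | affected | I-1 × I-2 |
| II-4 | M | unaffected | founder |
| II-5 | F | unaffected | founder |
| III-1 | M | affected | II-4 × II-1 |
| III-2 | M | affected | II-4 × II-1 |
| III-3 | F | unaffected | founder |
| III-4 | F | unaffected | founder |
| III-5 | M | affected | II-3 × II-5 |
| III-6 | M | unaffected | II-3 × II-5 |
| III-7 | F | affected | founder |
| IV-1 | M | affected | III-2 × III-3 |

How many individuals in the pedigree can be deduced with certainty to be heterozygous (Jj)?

Obligate heterozygotes: II-3 is affected so carries J and passed j to III-6 (jj), so II-3 is Jj; III-1 is affected so carries J and received j from II-4 (jj), so III-1 is Jj; III-2 is affected so carries J and received j from II-4 (jj), so III-2 is Jj; III-5 is affected so carries J and received j from II-5 (jj), so III-5 is Jj; IV-1 is affected so carries J and received j from III-3 (jj), so IV-1 is Jj.
Every other individual is either homozygous by phenotype or has at least one consistent homozygous assignment, so the count is 5.

5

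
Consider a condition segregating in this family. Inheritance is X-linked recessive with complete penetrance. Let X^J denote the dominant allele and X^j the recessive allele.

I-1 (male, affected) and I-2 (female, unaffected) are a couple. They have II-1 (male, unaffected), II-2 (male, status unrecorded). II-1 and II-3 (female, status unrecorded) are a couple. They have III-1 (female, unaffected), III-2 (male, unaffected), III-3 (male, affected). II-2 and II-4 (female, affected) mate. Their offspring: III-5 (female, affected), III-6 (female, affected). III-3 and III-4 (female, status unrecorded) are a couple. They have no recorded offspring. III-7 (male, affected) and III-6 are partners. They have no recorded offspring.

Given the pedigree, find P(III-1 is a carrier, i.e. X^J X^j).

1/2

II-1 is unaffected, so II-1 is X^J Y.
II-3 passed J to III-2 (X^J Y) and passed j to III-3 (X^j Y), so II-3 is X^J X^j.
Their cross gives offspring ratios 1/2 X^J X^J : 1/2 X^J X^j. Conditioning on III-1 being unaffected, P(X^J X^j) = 1/2 / 1 = 1/2.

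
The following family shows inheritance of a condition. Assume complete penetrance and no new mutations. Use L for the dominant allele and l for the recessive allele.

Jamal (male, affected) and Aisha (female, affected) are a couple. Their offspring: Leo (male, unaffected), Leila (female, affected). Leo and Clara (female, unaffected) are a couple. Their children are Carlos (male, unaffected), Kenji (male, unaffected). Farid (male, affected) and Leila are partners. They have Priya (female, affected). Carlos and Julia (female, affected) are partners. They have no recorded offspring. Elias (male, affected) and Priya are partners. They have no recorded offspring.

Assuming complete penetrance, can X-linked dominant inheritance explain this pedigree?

Yes

A consistent assignment under X-linked dominant exists: Jamal X^L Y, Aisha X^L X^l, Leo X^l Y, Leila X^L X^L, Clara X^l X^l, Farid X^L Y, Carlos X^l Y, Kenji X^l Y, Julia X^L X^L, Priya X^L X^L, Elias X^L Y.
In this assignment every recorded phenotype matches its genotype and every non-founder's genotype is obtainable from its parents' genotypes, so the pedigree is consistent.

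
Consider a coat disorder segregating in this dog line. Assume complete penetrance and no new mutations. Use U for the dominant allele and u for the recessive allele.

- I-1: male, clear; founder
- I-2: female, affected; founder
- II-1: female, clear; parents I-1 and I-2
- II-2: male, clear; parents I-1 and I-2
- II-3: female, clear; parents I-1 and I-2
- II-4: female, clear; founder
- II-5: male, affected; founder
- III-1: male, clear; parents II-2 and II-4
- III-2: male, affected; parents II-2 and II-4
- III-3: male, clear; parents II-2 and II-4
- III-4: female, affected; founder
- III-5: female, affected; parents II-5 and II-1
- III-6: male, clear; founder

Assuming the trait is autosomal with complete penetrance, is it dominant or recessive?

recessive

II-2 and II-4 are both clear yet have an affected child III-2. Under dominance, an affected child requires at least one affected parent, so the trait cannot be dominant.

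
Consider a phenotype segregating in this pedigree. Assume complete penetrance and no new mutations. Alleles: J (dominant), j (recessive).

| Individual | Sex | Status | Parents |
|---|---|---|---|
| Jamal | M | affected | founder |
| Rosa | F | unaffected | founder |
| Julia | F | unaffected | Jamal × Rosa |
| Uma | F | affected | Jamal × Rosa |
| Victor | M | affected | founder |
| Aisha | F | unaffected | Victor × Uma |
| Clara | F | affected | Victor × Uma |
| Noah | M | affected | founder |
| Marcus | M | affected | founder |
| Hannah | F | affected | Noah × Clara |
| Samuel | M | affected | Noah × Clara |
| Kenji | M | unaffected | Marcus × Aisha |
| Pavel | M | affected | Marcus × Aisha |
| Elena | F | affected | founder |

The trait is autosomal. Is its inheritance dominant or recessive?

Victor and Uma are both affected yet have an unaffected child Aisha. Under a recessive model two affected parents are homozygous and every child would be affected, so the trait cannot be recessive.

dominant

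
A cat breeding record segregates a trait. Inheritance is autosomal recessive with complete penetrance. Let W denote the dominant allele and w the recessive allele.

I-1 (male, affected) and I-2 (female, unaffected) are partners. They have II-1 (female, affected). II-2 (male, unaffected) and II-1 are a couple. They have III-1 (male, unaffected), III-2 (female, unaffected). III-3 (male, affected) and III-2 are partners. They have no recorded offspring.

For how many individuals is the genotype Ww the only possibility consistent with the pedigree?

3

Obligate heterozygotes: I-2 is unaffected so carries W and passed w to II-1 (ww), so I-2 is Ww; III-1 is unaffected so carries W and received w from II-1 (ww), so III-1 is Ww; III-2 is unaffected so carries W and received w from II-1 (ww), so III-2 is Ww.
Every other individual is either homozygous by phenotype or has at least one consistent homozygous assignment, so the count is 3.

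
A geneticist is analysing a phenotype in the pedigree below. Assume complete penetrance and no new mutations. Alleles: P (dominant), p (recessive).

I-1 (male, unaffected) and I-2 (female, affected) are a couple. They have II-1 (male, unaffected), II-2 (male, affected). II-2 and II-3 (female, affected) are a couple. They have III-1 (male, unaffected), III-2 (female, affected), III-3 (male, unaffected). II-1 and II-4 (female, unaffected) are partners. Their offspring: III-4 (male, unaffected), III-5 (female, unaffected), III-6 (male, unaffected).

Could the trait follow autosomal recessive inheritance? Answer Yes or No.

No

Under autosomal recessive, III-1 (unaffected, male) cannot arise from II-2 (affected) × II-3 (affected).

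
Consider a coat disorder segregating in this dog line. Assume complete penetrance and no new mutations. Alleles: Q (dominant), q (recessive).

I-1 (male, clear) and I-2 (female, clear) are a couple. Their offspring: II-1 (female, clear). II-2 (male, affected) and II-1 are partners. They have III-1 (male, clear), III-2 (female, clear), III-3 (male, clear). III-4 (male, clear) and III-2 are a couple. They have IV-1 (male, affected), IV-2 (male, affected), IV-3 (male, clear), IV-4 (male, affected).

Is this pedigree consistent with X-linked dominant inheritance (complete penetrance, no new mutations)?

No

Under X-linked dominant, III-2 (clear, female) cannot arise from II-2 (affected) × II-1 (clear).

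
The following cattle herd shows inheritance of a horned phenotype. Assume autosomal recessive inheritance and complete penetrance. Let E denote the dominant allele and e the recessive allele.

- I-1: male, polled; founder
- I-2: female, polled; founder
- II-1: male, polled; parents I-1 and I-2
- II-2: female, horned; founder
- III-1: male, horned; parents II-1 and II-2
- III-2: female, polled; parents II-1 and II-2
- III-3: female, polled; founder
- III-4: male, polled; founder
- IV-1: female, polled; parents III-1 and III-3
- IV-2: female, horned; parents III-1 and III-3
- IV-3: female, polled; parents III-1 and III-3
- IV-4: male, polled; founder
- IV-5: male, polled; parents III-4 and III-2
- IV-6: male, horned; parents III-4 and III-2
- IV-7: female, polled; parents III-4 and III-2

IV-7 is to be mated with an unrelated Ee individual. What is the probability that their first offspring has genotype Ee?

1/2

III-4 is polled so carries E and passed e to IV-6 (ee), so III-4 is Ee.
III-2 is polled so carries E and received e from II-2 (ee), so III-2 is Ee.
IV-7 is a polled offspring of III-4 (Ee) × III-2 (Ee), whose cross gives 1/4 EE : 1/2 Ee : 1/4 ee; conditioning on being polled, IV-7 is EE with probability 1/3, Ee with probability 2/3.
Summing over parental genotype combinations, P(offspring has genotype Ee) = 1/3·1/2 + 2/3·1/2 = 1/2.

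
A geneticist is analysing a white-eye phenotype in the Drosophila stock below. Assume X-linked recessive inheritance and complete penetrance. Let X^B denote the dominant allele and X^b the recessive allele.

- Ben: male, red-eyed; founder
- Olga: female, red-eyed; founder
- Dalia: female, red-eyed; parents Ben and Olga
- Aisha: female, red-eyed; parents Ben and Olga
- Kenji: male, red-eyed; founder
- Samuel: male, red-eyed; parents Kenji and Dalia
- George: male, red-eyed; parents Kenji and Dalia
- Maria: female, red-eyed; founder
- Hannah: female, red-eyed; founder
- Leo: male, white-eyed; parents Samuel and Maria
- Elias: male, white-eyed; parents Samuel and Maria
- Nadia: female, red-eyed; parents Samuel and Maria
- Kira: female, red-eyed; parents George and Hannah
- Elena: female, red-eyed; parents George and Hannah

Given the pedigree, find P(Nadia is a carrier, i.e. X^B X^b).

1/2

Samuel is red-eyed, so Samuel is X^B Y.
Maria is red-eyed so carries B and passed b to Leo (X^b Y), so Maria is X^B X^b.
Their cross gives offspring ratios 1/2 X^B X^B : 1/2 X^B X^b. Conditioning on Nadia being red-eyed, P(X^B X^b) = 1/2 / 1 = 1/2.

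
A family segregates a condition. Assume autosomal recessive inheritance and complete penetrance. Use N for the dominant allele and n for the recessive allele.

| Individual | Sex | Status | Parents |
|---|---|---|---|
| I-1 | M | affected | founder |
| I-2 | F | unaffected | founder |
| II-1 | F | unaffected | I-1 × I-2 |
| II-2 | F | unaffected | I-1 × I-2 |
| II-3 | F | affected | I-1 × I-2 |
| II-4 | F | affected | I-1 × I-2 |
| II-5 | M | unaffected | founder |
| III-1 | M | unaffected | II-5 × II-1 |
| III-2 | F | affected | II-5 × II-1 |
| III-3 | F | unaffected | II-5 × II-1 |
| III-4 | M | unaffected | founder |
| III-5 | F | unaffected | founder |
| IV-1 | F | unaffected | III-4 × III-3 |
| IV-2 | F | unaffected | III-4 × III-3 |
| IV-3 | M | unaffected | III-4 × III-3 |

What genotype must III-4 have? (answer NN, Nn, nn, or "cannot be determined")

cannot be determined

III-4's phenotype allows NN or Nn, and no parent or child forces a single allele at both positions; consistent genotype assignments exist with III-4 as NN or Nn.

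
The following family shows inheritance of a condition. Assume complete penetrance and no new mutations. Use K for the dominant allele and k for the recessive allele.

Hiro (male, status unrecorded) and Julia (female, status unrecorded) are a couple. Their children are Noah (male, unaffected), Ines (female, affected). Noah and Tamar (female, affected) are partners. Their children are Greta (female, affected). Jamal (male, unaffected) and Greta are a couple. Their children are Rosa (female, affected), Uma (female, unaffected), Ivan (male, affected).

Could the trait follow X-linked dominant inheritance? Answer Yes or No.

A consistent assignment under X-linked dominant exists: Hiro X^K Y, Julia X^K X^k, Noah X^k Y, Ines X^K X^K, Tamar X^K X^K, Greta X^K X^k, Jamal X^k Y, Rosa X^K X^k, Uma X^k X^k, Ivan X^K Y.
In this assignment every recorded phenotype matches its genotype and every non-founder's genotype is obtainable from its parents' genotypes, so the pedigree is consistent.

Yes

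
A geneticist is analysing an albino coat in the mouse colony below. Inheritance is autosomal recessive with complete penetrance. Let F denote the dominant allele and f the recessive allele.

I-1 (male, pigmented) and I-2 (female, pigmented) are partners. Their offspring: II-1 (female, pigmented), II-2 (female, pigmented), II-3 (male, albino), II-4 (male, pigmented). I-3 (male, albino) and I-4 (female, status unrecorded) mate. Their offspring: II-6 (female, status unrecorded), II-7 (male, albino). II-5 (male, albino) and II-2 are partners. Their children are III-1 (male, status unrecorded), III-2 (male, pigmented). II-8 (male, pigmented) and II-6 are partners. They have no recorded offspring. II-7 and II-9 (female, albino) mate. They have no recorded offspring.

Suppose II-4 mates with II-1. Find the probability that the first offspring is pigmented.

8/9

I-1 is pigmented so carries F and passed f to II-3 (ff), so I-1 is Ff.
I-2 is pigmented so carries F and passed f to II-3 (ff), so I-2 is Ff.
II-4 is a pigmented offspring of I-1 (Ff) × I-2 (Ff), whose cross gives 1/4 FF : 1/2 Ff : 1/4 ff; conditioning on being pigmented, II-4 is FF with probability 1/3, Ff with probability 2/3.
II-1 is a pigmented offspring of I-1 (Ff) × I-2 (Ff), whose cross gives 1/4 FF : 1/2 Ff : 1/4 ff; conditioning on being pigmented, II-1 is FF with probability 1/3, Ff with probability 2/3.
Summing over parental genotype combinations, P(offspring is pigmented) = 1/9·1 + 2/9·1 + 2/9·1 + 4/9·3/4 = 8/9.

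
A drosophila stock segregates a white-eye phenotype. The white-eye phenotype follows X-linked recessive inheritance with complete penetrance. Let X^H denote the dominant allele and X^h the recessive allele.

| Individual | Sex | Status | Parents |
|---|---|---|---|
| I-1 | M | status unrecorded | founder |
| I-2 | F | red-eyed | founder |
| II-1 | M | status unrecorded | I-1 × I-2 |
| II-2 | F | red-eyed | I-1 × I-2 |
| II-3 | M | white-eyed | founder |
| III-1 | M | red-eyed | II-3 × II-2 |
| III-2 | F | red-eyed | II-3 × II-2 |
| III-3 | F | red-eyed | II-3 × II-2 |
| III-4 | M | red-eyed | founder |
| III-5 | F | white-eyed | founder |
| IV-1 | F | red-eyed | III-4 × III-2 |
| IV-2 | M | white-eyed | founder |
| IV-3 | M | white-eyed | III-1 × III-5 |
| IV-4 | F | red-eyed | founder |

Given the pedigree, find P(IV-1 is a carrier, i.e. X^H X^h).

1/2

III-4 is red-eyed, so III-4 is X^H Y.
III-2 is red-eyed so carries H and received h from II-3 (X^h Y), so III-2 is X^H X^h.
Their cross gives offspring ratios 1/2 X^H X^H : 1/2 X^H X^h. Conditioning on IV-1 being red-eyed, P(X^H X^h) = 1/2 / 1 = 1/2.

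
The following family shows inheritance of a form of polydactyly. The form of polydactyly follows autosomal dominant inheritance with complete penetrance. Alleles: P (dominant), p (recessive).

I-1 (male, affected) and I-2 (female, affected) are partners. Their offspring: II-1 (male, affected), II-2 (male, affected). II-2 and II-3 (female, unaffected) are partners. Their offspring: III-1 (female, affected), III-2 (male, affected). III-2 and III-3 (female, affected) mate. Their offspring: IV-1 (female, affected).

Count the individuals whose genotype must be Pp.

2

Obligate heterozygotes: III-1 is affected so carries P and received p from II-3 (pp), so III-1 is Pp; III-2 is affected so carries P and received p from II-3 (pp), so III-2 is Pp.
Every other individual is either homozygous by phenotype or has at least one consistent homozygous assignment, so the count is 2.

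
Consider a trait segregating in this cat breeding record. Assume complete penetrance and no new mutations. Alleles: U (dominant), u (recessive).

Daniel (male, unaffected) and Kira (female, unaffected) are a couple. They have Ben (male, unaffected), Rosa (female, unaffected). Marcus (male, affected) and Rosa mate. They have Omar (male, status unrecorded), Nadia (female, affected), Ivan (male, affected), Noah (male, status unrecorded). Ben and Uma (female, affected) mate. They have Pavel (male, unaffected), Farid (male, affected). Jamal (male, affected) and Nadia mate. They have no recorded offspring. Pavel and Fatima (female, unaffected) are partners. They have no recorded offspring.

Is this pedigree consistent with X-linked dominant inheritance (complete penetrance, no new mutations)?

No

Under X-linked dominant, Ivan (affected, male) cannot arise from Marcus (affected) × Rosa (unaffected).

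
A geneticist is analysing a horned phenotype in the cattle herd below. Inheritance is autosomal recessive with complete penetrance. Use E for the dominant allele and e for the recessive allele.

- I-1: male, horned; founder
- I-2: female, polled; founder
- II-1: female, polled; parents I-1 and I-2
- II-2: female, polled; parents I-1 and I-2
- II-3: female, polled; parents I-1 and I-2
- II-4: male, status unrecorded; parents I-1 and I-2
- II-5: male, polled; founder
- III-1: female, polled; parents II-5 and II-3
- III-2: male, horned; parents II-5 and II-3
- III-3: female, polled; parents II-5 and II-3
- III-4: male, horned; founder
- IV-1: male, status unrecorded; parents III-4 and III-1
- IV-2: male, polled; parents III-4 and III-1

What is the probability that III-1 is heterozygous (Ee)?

II-5 is polled so carries E and passed e to III-2 (ee), so II-5 is Ee.
II-3 is polled so carries E and received e from I-1 (ee), so II-3 is Ee.
Their cross gives offspring ratios 1/4 EE : 1/2 Ee : 1/4 ee. Conditioning on III-1 being polled, P(Ee) = 1/2 / 3/4 = 2/3 before taking III-1's own offspring into account.
III-4 is horned, so III-4 is ee.
Now use III-1's offspring. Probability of each recorded status — polled son IV-2: 1/2 if III-1 is Ee, 1 if EE. (IV-1: equally likely either way, so uninformative.)
Bayes: P(Ee) = 2/3·1/2 / (2/3·1/2 + 1/3·1) = 1/2.

1/2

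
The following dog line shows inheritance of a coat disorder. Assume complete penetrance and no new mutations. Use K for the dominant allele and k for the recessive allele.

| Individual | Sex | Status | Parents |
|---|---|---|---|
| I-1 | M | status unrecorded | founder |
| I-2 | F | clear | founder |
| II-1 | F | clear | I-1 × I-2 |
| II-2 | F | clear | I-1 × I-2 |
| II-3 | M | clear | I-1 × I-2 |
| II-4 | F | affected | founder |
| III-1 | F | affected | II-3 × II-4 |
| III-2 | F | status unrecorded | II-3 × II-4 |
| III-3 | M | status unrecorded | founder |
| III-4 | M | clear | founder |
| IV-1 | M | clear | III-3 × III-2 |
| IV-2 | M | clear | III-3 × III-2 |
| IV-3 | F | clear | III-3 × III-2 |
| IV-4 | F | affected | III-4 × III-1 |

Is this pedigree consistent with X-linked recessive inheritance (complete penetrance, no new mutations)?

No

Under X-linked recessive, III-1 (affected, female) cannot arise from II-3 (clear) × II-4 (affected).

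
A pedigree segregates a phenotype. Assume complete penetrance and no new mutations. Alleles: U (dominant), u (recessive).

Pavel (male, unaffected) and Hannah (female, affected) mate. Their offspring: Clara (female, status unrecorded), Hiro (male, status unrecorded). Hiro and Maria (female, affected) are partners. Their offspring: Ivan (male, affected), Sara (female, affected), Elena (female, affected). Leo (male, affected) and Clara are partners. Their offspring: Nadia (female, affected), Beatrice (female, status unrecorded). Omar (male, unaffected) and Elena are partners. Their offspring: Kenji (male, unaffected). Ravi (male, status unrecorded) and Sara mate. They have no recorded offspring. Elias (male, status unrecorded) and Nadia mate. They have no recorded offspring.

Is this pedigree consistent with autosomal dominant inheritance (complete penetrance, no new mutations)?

Yes

A consistent assignment under autosomal dominant exists: Pavel uu, Hannah UU, Clara Uu, Hiro Uu, Maria UU, Leo UU, Ivan UU, Sara UU, Elena Uu, Omar uu, Ravi UU, Nadia UU, Beatrice UU, Elias UU, Kenji uu.
In this assignment every recorded phenotype matches its genotype and every non-founder's genotype is obtainable from its parents' genotypes, so the pedigree is consistent.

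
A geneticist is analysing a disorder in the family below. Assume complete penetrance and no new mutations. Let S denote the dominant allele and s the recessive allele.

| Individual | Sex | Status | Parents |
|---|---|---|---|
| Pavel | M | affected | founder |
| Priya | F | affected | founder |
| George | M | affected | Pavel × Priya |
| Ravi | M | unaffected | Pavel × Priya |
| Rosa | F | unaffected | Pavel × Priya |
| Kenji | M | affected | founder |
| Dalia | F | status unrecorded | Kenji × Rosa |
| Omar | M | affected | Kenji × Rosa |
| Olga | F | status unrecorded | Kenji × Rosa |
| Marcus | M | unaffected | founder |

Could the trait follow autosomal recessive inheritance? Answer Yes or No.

Under autosomal recessive, Ravi (unaffected, male) cannot arise from Pavel (affected) × Priya (affected).

No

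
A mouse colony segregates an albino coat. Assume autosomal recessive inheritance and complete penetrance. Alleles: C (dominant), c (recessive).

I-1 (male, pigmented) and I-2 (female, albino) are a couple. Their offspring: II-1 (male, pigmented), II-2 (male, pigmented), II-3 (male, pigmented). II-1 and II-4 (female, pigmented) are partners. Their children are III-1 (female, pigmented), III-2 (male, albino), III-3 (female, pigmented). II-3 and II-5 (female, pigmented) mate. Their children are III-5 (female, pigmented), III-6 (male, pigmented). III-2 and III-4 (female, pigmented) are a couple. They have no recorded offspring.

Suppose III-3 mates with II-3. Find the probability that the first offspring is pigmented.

II-1 is pigmented so carries C and received c from I-2 (cc), so II-1 is Cc.
II-4 is pigmented so carries C and passed c to III-2 (cc), so II-4 is Cc.
III-3 is a pigmented offspring of II-1 (Cc) × II-4 (Cc), whose cross gives 1/4 CC : 1/2 Cc : 1/4 cc; conditioning on being pigmented, III-3 is CC with probability 1/3, Cc with probability 2/3.
II-3 is pigmented so carries C and received c from I-2 (cc), so II-3 is Cc.
Summing over parental genotype combinations, P(offspring is pigmented) = 1/3·1 + 2/3·3/4 = 5/6.

5/6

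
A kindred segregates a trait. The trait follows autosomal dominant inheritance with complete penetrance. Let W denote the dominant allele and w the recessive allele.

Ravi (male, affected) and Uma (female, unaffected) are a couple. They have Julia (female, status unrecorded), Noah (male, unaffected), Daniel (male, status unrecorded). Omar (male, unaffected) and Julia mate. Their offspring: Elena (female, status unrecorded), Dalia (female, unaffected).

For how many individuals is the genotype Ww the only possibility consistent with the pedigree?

Obligate heterozygotes: Ravi is affected so carries W and passed w to Noah (ww), so Ravi is Ww.
Every other individual is either homozygous by phenotype or has at least one consistent homozygous assignment, so the count is 1.

1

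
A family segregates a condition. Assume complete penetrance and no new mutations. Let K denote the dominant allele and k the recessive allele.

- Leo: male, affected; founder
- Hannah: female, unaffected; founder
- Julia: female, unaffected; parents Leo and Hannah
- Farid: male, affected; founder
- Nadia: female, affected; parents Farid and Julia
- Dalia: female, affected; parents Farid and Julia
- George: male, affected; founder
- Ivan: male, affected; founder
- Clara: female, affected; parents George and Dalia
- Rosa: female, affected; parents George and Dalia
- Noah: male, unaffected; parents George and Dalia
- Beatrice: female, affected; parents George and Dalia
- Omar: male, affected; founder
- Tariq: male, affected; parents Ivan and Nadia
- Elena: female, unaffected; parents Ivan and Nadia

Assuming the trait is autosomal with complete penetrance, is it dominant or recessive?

dominant

George and Dalia are both affected yet have an unaffected child Noah. Under a recessive model two affected parents are homozygous and every child would be affected, so the trait cannot be recessive.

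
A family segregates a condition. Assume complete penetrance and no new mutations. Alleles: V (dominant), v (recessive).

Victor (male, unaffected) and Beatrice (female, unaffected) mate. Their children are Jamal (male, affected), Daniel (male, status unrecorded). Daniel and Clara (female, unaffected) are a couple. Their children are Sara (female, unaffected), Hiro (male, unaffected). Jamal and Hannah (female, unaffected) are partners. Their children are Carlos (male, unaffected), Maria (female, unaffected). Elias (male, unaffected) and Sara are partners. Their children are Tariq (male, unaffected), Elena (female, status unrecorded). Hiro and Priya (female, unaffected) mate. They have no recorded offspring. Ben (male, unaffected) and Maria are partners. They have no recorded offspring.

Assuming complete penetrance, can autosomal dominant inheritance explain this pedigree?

No

Under autosomal dominant, Jamal (affected, male) cannot arise from Victor (unaffected) × Beatrice (unaffected).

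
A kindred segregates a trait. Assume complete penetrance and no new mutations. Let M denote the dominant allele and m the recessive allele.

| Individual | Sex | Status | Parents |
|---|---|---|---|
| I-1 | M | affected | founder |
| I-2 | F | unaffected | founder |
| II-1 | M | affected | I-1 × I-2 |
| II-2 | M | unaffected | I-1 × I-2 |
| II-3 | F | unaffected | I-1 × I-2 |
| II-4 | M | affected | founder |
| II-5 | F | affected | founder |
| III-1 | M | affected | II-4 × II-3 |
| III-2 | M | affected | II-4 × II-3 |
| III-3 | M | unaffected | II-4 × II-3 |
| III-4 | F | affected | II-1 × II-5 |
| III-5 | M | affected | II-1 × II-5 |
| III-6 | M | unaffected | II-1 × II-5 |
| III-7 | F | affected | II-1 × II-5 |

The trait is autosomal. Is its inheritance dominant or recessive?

dominant

II-1 and II-5 are both affected yet have an unaffected child III-6. Under a recessive model two affected parents are homozygous and every child would be affected, so the trait cannot be recessive.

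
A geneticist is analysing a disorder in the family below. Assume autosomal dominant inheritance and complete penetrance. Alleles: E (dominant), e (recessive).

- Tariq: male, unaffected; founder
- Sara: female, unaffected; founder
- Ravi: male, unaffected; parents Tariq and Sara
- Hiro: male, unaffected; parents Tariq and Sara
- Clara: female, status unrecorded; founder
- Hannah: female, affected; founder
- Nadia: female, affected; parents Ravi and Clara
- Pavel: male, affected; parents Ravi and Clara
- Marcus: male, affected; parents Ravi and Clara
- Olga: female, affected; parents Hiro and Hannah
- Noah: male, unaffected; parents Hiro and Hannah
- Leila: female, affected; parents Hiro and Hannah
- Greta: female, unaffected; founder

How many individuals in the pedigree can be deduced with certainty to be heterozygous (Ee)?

Obligate heterozygotes: Hannah is affected so carries E and passed e to Noah (ee), so Hannah is Ee; Nadia is affected so carries E and received e from Ravi (ee), so Nadia is Ee; Pavel is affected so carries E and received e from Ravi (ee), so Pavel is Ee; Marcus is affected so carries E and received e from Ravi (ee), so Marcus is Ee; Olga is affected so carries E and received e from Hiro (ee), so Olga is Ee; Leila is affected so carries E and received e from Hiro (ee), so Leila is Ee.
Every other individual is either homozygous by phenotype or has at least one consistent homozygous assignment, so the count is 6.

6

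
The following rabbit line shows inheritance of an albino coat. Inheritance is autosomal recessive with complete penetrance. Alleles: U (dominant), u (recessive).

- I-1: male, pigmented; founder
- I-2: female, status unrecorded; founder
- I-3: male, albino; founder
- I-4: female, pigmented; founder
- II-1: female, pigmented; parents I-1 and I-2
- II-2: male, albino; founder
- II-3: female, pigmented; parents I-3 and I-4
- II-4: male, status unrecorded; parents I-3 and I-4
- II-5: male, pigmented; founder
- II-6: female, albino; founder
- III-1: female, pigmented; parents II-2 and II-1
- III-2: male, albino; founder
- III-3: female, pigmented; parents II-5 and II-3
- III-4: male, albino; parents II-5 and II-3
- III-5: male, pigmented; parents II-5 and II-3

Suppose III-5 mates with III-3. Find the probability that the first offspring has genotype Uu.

II-5 is pigmented so carries U and passed u to III-4 (uu), so II-5 is Uu.
II-3 is pigmented so carries U and received u from I-3 (uu), so II-3 is Uu.
III-5 is a pigmented offspring of II-5 (Uu) × II-3 (Uu), whose cross gives 1/4 UU : 1/2 Uu : 1/4 uu; conditioning on being pigmented, III-5 is UU with probability 1/3, Uu with probability 2/3.
III-3 is a pigmented offspring of II-5 (Uu) × II-3 (Uu), whose cross gives 1/4 UU : 1/2 Uu : 1/4 uu; conditioning on being pigmented, III-3 is UU with probability 1/3, Uu with probability 2/3.
Summing over parental genotype combinations, P(offspring has genotype Uu) = 2/9·1/2 + 2/9·1/2 + 4/9·1/2 = 4/9.

4/9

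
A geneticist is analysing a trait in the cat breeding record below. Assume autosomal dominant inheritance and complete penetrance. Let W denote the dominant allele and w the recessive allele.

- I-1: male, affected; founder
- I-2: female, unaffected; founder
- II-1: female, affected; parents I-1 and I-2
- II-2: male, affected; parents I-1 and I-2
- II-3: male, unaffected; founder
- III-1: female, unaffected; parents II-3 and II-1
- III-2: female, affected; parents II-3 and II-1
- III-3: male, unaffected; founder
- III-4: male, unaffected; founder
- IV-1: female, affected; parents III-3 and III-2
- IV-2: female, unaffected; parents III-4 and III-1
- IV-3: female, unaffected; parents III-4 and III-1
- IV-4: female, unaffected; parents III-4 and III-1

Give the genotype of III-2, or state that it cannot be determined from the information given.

Ww

From phenotype alone, III-2 is WW or Ww.
III-2 is affected so carries W and received w from II-3 (ww), so III-2 is Ww.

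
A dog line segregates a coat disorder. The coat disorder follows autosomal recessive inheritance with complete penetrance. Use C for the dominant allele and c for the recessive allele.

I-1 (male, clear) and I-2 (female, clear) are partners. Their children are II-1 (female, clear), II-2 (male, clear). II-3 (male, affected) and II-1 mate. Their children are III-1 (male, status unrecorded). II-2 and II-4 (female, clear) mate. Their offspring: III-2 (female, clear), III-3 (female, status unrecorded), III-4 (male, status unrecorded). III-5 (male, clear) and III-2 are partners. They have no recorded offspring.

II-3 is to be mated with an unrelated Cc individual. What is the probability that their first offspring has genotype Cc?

1/2

II-3 is affected, so II-3 is cc.
The cross gives 1/2 Cc : 1/2 cc, so P(offspring has genotype Cc) = 1/2.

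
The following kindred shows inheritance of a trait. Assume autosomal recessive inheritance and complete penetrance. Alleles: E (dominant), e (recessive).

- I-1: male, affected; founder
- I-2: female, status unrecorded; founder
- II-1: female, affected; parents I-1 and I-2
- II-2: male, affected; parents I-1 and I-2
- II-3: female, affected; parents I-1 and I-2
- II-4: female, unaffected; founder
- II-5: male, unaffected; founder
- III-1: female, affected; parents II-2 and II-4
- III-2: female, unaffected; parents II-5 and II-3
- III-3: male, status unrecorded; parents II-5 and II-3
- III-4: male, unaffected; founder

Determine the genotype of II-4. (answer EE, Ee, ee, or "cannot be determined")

Ee

From phenotype alone, II-4 is EE or Ee.
II-4 is unaffected so carries E and passed e to III-1 (ee), so II-4 is Ee.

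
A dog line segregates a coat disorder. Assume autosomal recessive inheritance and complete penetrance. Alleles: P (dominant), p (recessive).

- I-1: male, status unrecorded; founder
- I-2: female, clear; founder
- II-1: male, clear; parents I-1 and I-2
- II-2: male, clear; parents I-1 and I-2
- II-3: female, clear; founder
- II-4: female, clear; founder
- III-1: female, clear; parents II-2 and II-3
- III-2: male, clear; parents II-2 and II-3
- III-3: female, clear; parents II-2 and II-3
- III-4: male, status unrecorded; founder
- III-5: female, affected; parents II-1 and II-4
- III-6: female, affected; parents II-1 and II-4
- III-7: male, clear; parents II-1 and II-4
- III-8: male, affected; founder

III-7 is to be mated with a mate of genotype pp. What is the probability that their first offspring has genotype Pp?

II-1 is clear so carries P and passed p to III-5 (pp), so II-1 is Pp.
II-4 is clear so carries P and passed p to III-5 (pp), so II-4 is Pp.
III-7 is a clear offspring of II-1 (Pp) × II-4 (Pp), whose cross gives 1/4 PP : 1/2 Pp : 1/4 pp; conditioning on being clear, III-7 is PP with probability 1/3, Pp with probability 2/3.
Summing over parental genotype combinations, P(offspring has genotype Pp) = 1/3·1 + 2/3·1/2 = 2/3.

2/3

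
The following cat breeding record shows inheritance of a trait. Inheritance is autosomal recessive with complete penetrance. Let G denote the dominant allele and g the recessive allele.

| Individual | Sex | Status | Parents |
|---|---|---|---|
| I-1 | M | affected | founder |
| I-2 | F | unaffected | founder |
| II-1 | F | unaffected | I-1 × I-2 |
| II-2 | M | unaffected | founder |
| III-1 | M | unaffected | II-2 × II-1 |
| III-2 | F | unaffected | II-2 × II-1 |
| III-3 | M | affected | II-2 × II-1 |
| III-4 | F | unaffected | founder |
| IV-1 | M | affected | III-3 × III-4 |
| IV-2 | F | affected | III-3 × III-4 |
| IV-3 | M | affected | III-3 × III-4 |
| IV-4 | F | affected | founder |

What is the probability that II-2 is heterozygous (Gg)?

II-2 is unaffected so carries G and passed g to III-3 (gg), so II-2 is Gg, giving P(Gg) = 1.

1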